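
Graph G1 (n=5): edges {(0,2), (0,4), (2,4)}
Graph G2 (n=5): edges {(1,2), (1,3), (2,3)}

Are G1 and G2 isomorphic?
Yes, isomorphic

The graphs are isomorphic.
One valid mapping φ: V(G1) → V(G2): 0→1, 1→0, 2→3, 3→4, 4→2

Verify φ preserves adjacency — for each edge of G1, its image is an edge of G2:
  (0,2) → (φ(0),φ(2)) = (1,3) ∈ E(G2) ✓
  (0,4) → (φ(0),φ(4)) = (1,2) ∈ E(G2) ✓
  (2,4) → (φ(2),φ(4)) = (2,3) ∈ E(G2) ✓
All 3 edges of G1 map to edges of G2, and |E(G1)| = |E(G2)| = 3, so φ is a bijection on edges as well as vertices. Hence G1 ≅ G2.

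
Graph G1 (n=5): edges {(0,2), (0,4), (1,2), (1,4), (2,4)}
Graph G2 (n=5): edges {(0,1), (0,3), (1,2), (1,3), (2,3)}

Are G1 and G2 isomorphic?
Yes, isomorphic

The graphs are isomorphic.
One valid mapping φ: V(G1) → V(G2): 0→2, 1→0, 2→3, 3→4, 4→1

Verify φ preserves adjacency — for each edge of G1, its image is an edge of G2:
  (0,2) → (φ(0),φ(2)) = (2,3) ∈ E(G2) ✓
  (0,4) → (φ(0),φ(4)) = (1,2) ∈ E(G2) ✓
  (1,2) → (φ(1),φ(2)) = (0,3) ∈ E(G2) ✓
  (1,4) → (φ(1),φ(4)) = (0,1) ∈ E(G2) ✓
  (2,4) → (φ(2),φ(4)) = (1,3) ∈ E(G2) ✓
All 5 edges of G1 map to edges of G2, and |E(G1)| = |E(G2)| = 5, so φ is a bijection on edges as well as vertices. Hence G1 ≅ G2.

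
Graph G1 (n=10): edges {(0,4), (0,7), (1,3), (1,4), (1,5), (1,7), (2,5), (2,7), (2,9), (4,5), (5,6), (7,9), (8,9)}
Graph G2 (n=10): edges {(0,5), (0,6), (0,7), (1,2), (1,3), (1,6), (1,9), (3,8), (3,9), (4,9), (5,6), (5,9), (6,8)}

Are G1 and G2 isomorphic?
Yes, isomorphic

The graphs are isomorphic.
One valid mapping φ: V(G1) → V(G2): 0→8, 1→1, 2→5, 3→2, 4→3, 5→9, 6→4, 7→6, 8→7, 9→0

Verify φ preserves adjacency — for each edge of G1, its image is an edge of G2:
  (0,4) → (φ(0),φ(4)) = (3,8) ∈ E(G2) ✓
  (0,7) → (φ(0),φ(7)) = (6,8) ∈ E(G2) ✓
  (1,3) → (φ(1),φ(3)) = (1,2) ∈ E(G2) ✓
  (1,4) → (φ(1),φ(4)) = (1,3) ∈ E(G2) ✓
  (1,5) → (φ(1),φ(5)) = (1,9) ∈ E(G2) ✓
  (1,7) → (φ(1),φ(7)) = (1,6) ∈ E(G2) ✓
  (2,5) → (φ(2),φ(5)) = (5,9) ∈ E(G2) ✓
  (2,7) → (φ(2),φ(7)) = (5,6) ∈ E(G2) ✓
  (2,9) → (φ(2),φ(9)) = (0,5) ∈ E(G2) ✓
  (4,5) → (φ(4),φ(5)) = (3,9) ∈ E(G2) ✓
  (5,6) → (φ(5),φ(6)) = (4,9) ∈ E(G2) ✓
  (7,9) → (φ(7),φ(9)) = (0,6) ∈ E(G2) ✓
  (8,9) → (φ(8),φ(9)) = (0,7) ∈ E(G2) ✓
All 13 edges of G1 map to edges of G2, and |E(G1)| = |E(G2)| = 13, so φ is a bijection on edges as well as vertices. Hence G1 ≅ G2.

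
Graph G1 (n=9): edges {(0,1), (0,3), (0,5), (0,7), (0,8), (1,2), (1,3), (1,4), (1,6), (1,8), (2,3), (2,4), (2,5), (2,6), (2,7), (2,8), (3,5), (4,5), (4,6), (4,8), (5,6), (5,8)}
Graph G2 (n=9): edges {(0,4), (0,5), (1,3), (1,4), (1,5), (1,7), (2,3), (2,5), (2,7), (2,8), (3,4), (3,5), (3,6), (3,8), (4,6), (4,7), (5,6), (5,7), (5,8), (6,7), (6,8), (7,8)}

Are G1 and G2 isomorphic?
Yes, isomorphic

The graphs are isomorphic.
One valid mapping φ: V(G1) → V(G2): 0→4, 1→7, 2→5, 3→1, 4→8, 5→3, 6→2, 7→0, 8→6

Verify φ preserves adjacency — for each edge of G1, its image is an edge of G2:
  (0,1) → (φ(0),φ(1)) = (4,7) ∈ E(G2) ✓
  (0,3) → (φ(0),φ(3)) = (1,4) ∈ E(G2) ✓
  (0,5) → (φ(0),φ(5)) = (3,4) ∈ E(G2) ✓
  (0,7) → (φ(0),φ(7)) = (0,4) ∈ E(G2) ✓
  (0,8) → (φ(0),φ(8)) = (4,6) ∈ E(G2) ✓
  (1,2) → (φ(1),φ(2)) = (5,7) ∈ E(G2) ✓
  (1,3) → (φ(1),φ(3)) = (1,7) ∈ E(G2) ✓
  (1,4) → (φ(1),φ(4)) = (7,8) ∈ E(G2) ✓
  (1,6) → (φ(1),φ(6)) = (2,7) ∈ E(G2) ✓
  (1,8) → (φ(1),φ(8)) = (6,7) ∈ E(G2) ✓
  (2,3) → (φ(2),φ(3)) = (1,5) ∈ E(G2) ✓
  (2,4) → (φ(2),φ(4)) = (5,8) ∈ E(G2) ✓
  (2,5) → (φ(2),φ(5)) = (3,5) ∈ E(G2) ✓
  (2,6) → (φ(2),φ(6)) = (2,5) ∈ E(G2) ✓
  (2,7) → (φ(2),φ(7)) = (0,5) ∈ E(G2) ✓
  (2,8) → (φ(2),φ(8)) = (5,6) ∈ E(G2) ✓
  (3,5) → (φ(3),φ(5)) = (1,3) ∈ E(G2) ✓
  (4,5) → (φ(4),φ(5)) = (3,8) ∈ E(G2) ✓
  (4,6) → (φ(4),φ(6)) = (2,8) ∈ E(G2) ✓
  (4,8) → (φ(4),φ(8)) = (6,8) ∈ E(G2) ✓
  (5,6) → (φ(5),φ(6)) = (2,3) ∈ E(G2) ✓
  (5,8) → (φ(5),φ(8)) = (3,6) ∈ E(G2) ✓
All 22 edges of G1 map to edges of G2, and |E(G1)| = |E(G2)| = 22, so φ is a bijection on edges as well as vertices. Hence G1 ≅ G2.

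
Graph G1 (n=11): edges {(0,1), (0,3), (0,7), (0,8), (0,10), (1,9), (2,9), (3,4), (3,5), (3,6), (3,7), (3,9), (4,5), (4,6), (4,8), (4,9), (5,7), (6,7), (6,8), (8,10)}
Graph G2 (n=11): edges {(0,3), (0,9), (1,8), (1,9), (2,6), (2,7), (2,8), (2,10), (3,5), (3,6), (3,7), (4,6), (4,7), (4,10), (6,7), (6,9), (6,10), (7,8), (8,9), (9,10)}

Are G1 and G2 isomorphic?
Yes, isomorphic

The graphs are isomorphic.
One valid mapping φ: V(G1) → V(G2): 0→9, 1→0, 2→5, 3→6, 4→7, 5→4, 6→2, 7→10, 8→8, 9→3, 10→1

Verify φ preserves adjacency — for each edge of G1, its image is an edge of G2:
  (0,1) → (φ(0),φ(1)) = (0,9) ∈ E(G2) ✓
  (0,3) → (φ(0),φ(3)) = (6,9) ∈ E(G2) ✓
  (0,7) → (φ(0),φ(7)) = (9,10) ∈ E(G2) ✓
  (0,8) → (φ(0),φ(8)) = (8,9) ∈ E(G2) ✓
  (0,10) → (φ(0),φ(10)) = (1,9) ∈ E(G2) ✓
  (1,9) → (φ(1),φ(9)) = (0,3) ∈ E(G2) ✓
  (2,9) → (φ(2),φ(9)) = (3,5) ∈ E(G2) ✓
  (3,4) → (φ(3),φ(4)) = (6,7) ∈ E(G2) ✓
  (3,5) → (φ(3),φ(5)) = (4,6) ∈ E(G2) ✓
  (3,6) → (φ(3),φ(6)) = (2,6) ∈ E(G2) ✓
  (3,7) → (φ(3),φ(7)) = (6,10) ∈ E(G2) ✓
  (3,9) → (φ(3),φ(9)) = (3,6) ∈ E(G2) ✓
  (4,5) → (φ(4),φ(5)) = (4,7) ∈ E(G2) ✓
  (4,6) → (φ(4),φ(6)) = (2,7) ∈ E(G2) ✓
  (4,8) → (φ(4),φ(8)) = (7,8) ∈ E(G2) ✓
  (4,9) → (φ(4),φ(9)) = (3,7) ∈ E(G2) ✓
  (5,7) → (φ(5),φ(7)) = (4,10) ∈ E(G2) ✓
  (6,7) → (φ(6),φ(7)) = (2,10) ∈ E(G2) ✓
  (6,8) → (φ(6),φ(8)) = (2,8) ∈ E(G2) ✓
  (8,10) → (φ(8),φ(10)) = (1,8) ∈ E(G2) ✓
All 20 edges of G1 map to edges of G2, and |E(G1)| = |E(G2)| = 20, so φ is a bijection on edges as well as vertices. Hence G1 ≅ G2.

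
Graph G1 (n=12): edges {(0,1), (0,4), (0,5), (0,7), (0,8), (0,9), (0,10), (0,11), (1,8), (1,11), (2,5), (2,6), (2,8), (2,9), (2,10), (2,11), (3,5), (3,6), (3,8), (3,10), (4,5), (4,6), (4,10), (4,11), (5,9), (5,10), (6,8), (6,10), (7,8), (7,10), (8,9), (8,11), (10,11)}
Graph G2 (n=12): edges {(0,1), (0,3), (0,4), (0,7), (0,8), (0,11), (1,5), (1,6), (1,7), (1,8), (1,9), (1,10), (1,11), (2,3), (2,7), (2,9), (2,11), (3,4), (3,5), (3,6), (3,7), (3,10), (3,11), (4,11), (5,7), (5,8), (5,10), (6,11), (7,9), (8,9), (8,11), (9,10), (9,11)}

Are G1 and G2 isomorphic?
Yes, isomorphic

The graphs are isomorphic.
One valid mapping φ: V(G1) → V(G2): 0→11, 1→4, 2→7, 3→10, 4→8, 5→9, 6→5, 7→6, 8→3, 9→2, 10→1, 11→0

Verify φ preserves adjacency — for each edge of G1, its image is an edge of G2:
  (0,1) → (φ(0),φ(1)) = (4,11) ∈ E(G2) ✓
  (0,4) → (φ(0),φ(4)) = (8,11) ∈ E(G2) ✓
  (0,5) → (φ(0),φ(5)) = (9,11) ∈ E(G2) ✓
  (0,7) → (φ(0),φ(7)) = (6,11) ∈ E(G2) ✓
  (0,8) → (φ(0),φ(8)) = (3,11) ∈ E(G2) ✓
  (0,9) → (φ(0),φ(9)) = (2,11) ∈ E(G2) ✓
  (0,10) → (φ(0),φ(10)) = (1,11) ∈ E(G2) ✓
  (0,11) → (φ(0),φ(11)) = (0,11) ∈ E(G2) ✓
  (1,8) → (φ(1),φ(8)) = (3,4) ∈ E(G2) ✓
  (1,11) → (φ(1),φ(11)) = (0,4) ∈ E(G2) ✓
  (2,5) → (φ(2),φ(5)) = (7,9) ∈ E(G2) ✓
  (2,6) → (φ(2),φ(6)) = (5,7) ∈ E(G2) ✓
  (2,8) → (φ(2),φ(8)) = (3,7) ∈ E(G2) ✓
  (2,9) → (φ(2),φ(9)) = (2,7) ∈ E(G2) ✓
  (2,10) → (φ(2),φ(10)) = (1,7) ∈ E(G2) ✓
  (2,11) → (φ(2),φ(11)) = (0,7) ∈ E(G2) ✓
  (3,5) → (φ(3),φ(5)) = (9,10) ∈ E(G2) ✓
  (3,6) → (φ(3),φ(6)) = (5,10) ∈ E(G2) ✓
  (3,8) → (φ(3),φ(8)) = (3,10) ∈ E(G2) ✓
  (3,10) → (φ(3),φ(10)) = (1,10) ∈ E(G2) ✓
  (4,5) → (φ(4),φ(5)) = (8,9) ∈ E(G2) ✓
  (4,6) → (φ(4),φ(6)) = (5,8) ∈ E(G2) ✓
  (4,10) → (φ(4),φ(10)) = (1,8) ∈ E(G2) ✓
  (4,11) → (φ(4),φ(11)) = (0,8) ∈ E(G2) ✓
  (5,9) → (φ(5),φ(9)) = (2,9) ∈ E(G2) ✓
  (5,10) → (φ(5),φ(10)) = (1,9) ∈ E(G2) ✓
  (6,8) → (φ(6),φ(8)) = (3,5) ∈ E(G2) ✓
  (6,10) → (φ(6),φ(10)) = (1,5) ∈ E(G2) ✓
  (7,8) → (φ(7),φ(8)) = (3,6) ∈ E(G2) ✓
  (7,10) → (φ(7),φ(10)) = (1,6) ∈ E(G2) ✓
  (8,9) → (φ(8),φ(9)) = (2,3) ∈ E(G2) ✓
  (8,11) → (φ(8),φ(11)) = (0,3) ∈ E(G2) ✓
  (10,11) → (φ(10),φ(11)) = (0,1) ∈ E(G2) ✓
All 33 edges of G1 map to edges of G2, and |E(G1)| = |E(G2)| = 33, so φ is a bijection on edges as well as vertices. Hence G1 ≅ G2.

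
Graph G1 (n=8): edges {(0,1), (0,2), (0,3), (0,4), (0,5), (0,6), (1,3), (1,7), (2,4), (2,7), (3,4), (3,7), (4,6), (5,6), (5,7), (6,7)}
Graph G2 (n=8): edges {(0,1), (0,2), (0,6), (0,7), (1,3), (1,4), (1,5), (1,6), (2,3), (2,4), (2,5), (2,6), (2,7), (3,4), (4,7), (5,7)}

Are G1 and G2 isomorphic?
Yes, isomorphic

The graphs are isomorphic.
One valid mapping φ: V(G1) → V(G2): 0→2, 1→6, 2→5, 3→0, 4→7, 5→3, 6→4, 7→1

Verify φ preserves adjacency — for each edge of G1, its image is an edge of G2:
  (0,1) → (φ(0),φ(1)) = (2,6) ∈ E(G2) ✓
  (0,2) → (φ(0),φ(2)) = (2,5) ∈ E(G2) ✓
  (0,3) → (φ(0),φ(3)) = (0,2) ∈ E(G2) ✓
  (0,4) → (φ(0),φ(4)) = (2,7) ∈ E(G2) ✓
  (0,5) → (φ(0),φ(5)) = (2,3) ∈ E(G2) ✓
  (0,6) → (φ(0),φ(6)) = (2,4) ∈ E(G2) ✓
  (1,3) → (φ(1),φ(3)) = (0,6) ∈ E(G2) ✓
  (1,7) → (φ(1),φ(7)) = (1,6) ∈ E(G2) ✓
  (2,4) → (φ(2),φ(4)) = (5,7) ∈ E(G2) ✓
  (2,7) → (φ(2),φ(7)) = (1,5) ∈ E(G2) ✓
  (3,4) → (φ(3),φ(4)) = (0,7) ∈ E(G2) ✓
  (3,7) → (φ(3),φ(7)) = (0,1) ∈ E(G2) ✓
  (4,6) → (φ(4),φ(6)) = (4,7) ∈ E(G2) ✓
  (5,6) → (φ(5),φ(6)) = (3,4) ∈ E(G2) ✓
  (5,7) → (φ(5),φ(7)) = (1,3) ∈ E(G2) ✓
  (6,7) → (φ(6),φ(7)) = (1,4) ∈ E(G2) ✓
All 16 edges of G1 map to edges of G2, and |E(G1)| = |E(G2)| = 16, so φ is a bijection on edges as well as vertices. Hence G1 ≅ G2.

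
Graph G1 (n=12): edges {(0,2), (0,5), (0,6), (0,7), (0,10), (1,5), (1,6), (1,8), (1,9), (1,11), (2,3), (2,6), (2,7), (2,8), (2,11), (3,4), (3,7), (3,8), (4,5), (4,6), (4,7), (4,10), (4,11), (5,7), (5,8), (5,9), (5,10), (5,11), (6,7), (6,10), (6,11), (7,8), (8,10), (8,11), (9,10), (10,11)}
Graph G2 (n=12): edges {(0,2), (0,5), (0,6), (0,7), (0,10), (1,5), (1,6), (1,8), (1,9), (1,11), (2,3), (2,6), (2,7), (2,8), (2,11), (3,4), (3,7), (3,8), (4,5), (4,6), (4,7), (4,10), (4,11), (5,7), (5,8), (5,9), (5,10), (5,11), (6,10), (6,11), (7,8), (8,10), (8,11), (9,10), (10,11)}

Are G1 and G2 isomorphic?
No, not isomorphic

The graphs are NOT isomorphic.

Counting edges: G1 has 36 edge(s); G2 has 35 edge(s).
Edge count is an isomorphism invariant (a bijection on vertices induces a bijection on edges), so differing edge counts rule out isomorphism.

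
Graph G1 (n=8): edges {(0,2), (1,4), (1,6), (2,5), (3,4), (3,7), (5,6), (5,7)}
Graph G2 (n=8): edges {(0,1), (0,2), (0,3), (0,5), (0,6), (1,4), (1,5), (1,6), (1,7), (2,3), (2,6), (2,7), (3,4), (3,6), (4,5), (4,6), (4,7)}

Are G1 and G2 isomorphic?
No, not isomorphic

The graphs are NOT isomorphic.

Counting triangles (3-cliques): G1 has 0, G2 has 10.
Triangle count is an isomorphism invariant, so differing triangle counts rule out isomorphism.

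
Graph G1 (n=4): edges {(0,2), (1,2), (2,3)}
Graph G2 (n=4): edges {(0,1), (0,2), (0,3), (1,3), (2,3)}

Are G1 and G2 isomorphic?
No, not isomorphic

The graphs are NOT isomorphic.

Counting triangles (3-cliques): G1 has 0, G2 has 2.
Triangle count is an isomorphism invariant, so differing triangle counts rule out isomorphism.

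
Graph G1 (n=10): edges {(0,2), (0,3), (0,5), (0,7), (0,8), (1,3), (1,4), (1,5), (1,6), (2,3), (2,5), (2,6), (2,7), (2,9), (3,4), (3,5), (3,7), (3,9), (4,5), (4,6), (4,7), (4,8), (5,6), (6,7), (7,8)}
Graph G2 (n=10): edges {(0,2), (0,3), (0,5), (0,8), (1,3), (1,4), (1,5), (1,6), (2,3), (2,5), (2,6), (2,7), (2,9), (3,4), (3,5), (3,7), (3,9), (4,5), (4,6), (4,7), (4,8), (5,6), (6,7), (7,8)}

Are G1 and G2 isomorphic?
No, not isomorphic

The graphs are NOT isomorphic.

Counting edges: G1 has 25 edge(s); G2 has 24 edge(s).
Edge count is an isomorphism invariant (a bijection on vertices induces a bijection on edges), so differing edge counts rule out isomorphism.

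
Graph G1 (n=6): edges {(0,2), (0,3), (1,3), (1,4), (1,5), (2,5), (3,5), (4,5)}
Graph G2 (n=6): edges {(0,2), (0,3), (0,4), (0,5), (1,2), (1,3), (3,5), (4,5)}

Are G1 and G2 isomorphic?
Yes, isomorphic

The graphs are isomorphic.
One valid mapping φ: V(G1) → V(G2): 0→1, 1→5, 2→2, 3→3, 4→4, 5→0

Verify φ preserves adjacency — for each edge of G1, its image is an edge of G2:
  (0,2) → (φ(0),φ(2)) = (1,2) ∈ E(G2) ✓
  (0,3) → (φ(0),φ(3)) = (1,3) ∈ E(G2) ✓
  (1,3) → (φ(1),φ(3)) = (3,5) ∈ E(G2) ✓
  (1,4) → (φ(1),φ(4)) = (4,5) ∈ E(G2) ✓
  (1,5) → (φ(1),φ(5)) = (0,5) ∈ E(G2) ✓
  (2,5) → (φ(2),φ(5)) = (0,2) ∈ E(G2) ✓
  (3,5) → (φ(3),φ(5)) = (0,3) ∈ E(G2) ✓
  (4,5) → (φ(4),φ(5)) = (0,4) ∈ E(G2) ✓
All 8 edges of G1 map to edges of G2, and |E(G1)| = |E(G2)| = 8, so φ is a bijection on edges as well as vertices. Hence G1 ≅ G2.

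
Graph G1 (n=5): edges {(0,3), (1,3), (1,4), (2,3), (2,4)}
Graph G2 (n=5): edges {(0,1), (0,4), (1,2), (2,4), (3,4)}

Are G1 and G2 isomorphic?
Yes, isomorphic

The graphs are isomorphic.
One valid mapping φ: V(G1) → V(G2): 0→3, 1→0, 2→2, 3→4, 4→1

Verify φ preserves adjacency — for each edge of G1, its image is an edge of G2:
  (0,3) → (φ(0),φ(3)) = (3,4) ∈ E(G2) ✓
  (1,3) → (φ(1),φ(3)) = (0,4) ∈ E(G2) ✓
  (1,4) → (φ(1),φ(4)) = (0,1) ∈ E(G2) ✓
  (2,3) → (φ(2),φ(3)) = (2,4) ∈ E(G2) ✓
  (2,4) → (φ(2),φ(4)) = (1,2) ∈ E(G2) ✓
All 5 edges of G1 map to edges of G2, and |E(G1)| = |E(G2)| = 5, so φ is a bijection on edges as well as vertices. Hence G1 ≅ G2.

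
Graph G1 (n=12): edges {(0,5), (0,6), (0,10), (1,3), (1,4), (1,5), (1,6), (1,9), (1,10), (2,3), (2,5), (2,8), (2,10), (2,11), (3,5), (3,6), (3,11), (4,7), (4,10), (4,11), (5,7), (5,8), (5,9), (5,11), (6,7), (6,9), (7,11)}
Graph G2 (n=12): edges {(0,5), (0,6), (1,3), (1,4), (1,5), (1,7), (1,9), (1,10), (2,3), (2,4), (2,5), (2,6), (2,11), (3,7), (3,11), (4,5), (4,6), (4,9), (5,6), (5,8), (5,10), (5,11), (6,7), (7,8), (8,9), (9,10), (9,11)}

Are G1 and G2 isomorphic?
Yes, isomorphic

The graphs are isomorphic.
One valid mapping φ: V(G1) → V(G2): 0→8, 1→1, 2→6, 3→4, 4→3, 5→5, 6→9, 7→11, 8→0, 9→10, 10→7, 11→2

Verify φ preserves adjacency — for each edge of G1, its image is an edge of G2:
  (0,5) → (φ(0),φ(5)) = (5,8) ∈ E(G2) ✓
  (0,6) → (φ(0),φ(6)) = (8,9) ∈ E(G2) ✓
  (0,10) → (φ(0),φ(10)) = (7,8) ∈ E(G2) ✓
  (1,3) → (φ(1),φ(3)) = (1,4) ∈ E(G2) ✓
  (1,4) → (φ(1),φ(4)) = (1,3) ∈ E(G2) ✓
  (1,5) → (φ(1),φ(5)) = (1,5) ∈ E(G2) ✓
  (1,6) → (φ(1),φ(6)) = (1,9) ∈ E(G2) ✓
  (1,9) → (φ(1),φ(9)) = (1,10) ∈ E(G2) ✓
  (1,10) → (φ(1),φ(10)) = (1,7) ∈ E(G2) ✓
  (2,3) → (φ(2),φ(3)) = (4,6) ∈ E(G2) ✓
  (2,5) → (φ(2),φ(5)) = (5,6) ∈ E(G2) ✓
  (2,8) → (φ(2),φ(8)) = (0,6) ∈ E(G2) ✓
  (2,10) → (φ(2),φ(10)) = (6,7) ∈ E(G2) ✓
  (2,11) → (φ(2),φ(11)) = (2,6) ∈ E(G2) ✓
  (3,5) → (φ(3),φ(5)) = (4,5) ∈ E(G2) ✓
  (3,6) → (φ(3),φ(6)) = (4,9) ∈ E(G2) ✓
  (3,11) → (φ(3),φ(11)) = (2,4) ∈ E(G2) ✓
  (4,7) → (φ(4),φ(7)) = (3,11) ∈ E(G2) ✓
  (4,10) → (φ(4),φ(10)) = (3,7) ∈ E(G2) ✓
  (4,11) → (φ(4),φ(11)) = (2,3) ∈ E(G2) ✓
  (5,7) → (φ(5),φ(7)) = (5,11) ∈ E(G2) ✓
  (5,8) → (φ(5),φ(8)) = (0,5) ∈ E(G2) ✓
  (5,9) → (φ(5),φ(9)) = (5,10) ∈ E(G2) ✓
  (5,11) → (φ(5),φ(11)) = (2,5) ∈ E(G2) ✓
  (6,7) → (φ(6),φ(7)) = (9,11) ∈ E(G2) ✓
  (6,9) → (φ(6),φ(9)) = (9,10) ∈ E(G2) ✓
  (7,11) → (φ(7),φ(11)) = (2,11) ∈ E(G2) ✓
All 27 edges of G1 map to edges of G2, and |E(G1)| = |E(G2)| = 27, so φ is a bijection on edges as well as vertices. Hence G1 ≅ G2.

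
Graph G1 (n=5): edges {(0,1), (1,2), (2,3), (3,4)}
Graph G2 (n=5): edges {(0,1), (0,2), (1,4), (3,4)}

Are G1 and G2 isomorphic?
Yes, isomorphic

The graphs are isomorphic.
One valid mapping φ: V(G1) → V(G2): 0→2, 1→0, 2→1, 3→4, 4→3

Verify φ preserves adjacency — for each edge of G1, its image is an edge of G2:
  (0,1) → (φ(0),φ(1)) = (0,2) ∈ E(G2) ✓
  (1,2) → (φ(1),φ(2)) = (0,1) ∈ E(G2) ✓
  (2,3) → (φ(2),φ(3)) = (1,4) ∈ E(G2) ✓
  (3,4) → (φ(3),φ(4)) = (3,4) ∈ E(G2) ✓
All 4 edges of G1 map to edges of G2, and |E(G1)| = |E(G2)| = 4, so φ is a bijection on edges as well as vertices. Hence G1 ≅ G2.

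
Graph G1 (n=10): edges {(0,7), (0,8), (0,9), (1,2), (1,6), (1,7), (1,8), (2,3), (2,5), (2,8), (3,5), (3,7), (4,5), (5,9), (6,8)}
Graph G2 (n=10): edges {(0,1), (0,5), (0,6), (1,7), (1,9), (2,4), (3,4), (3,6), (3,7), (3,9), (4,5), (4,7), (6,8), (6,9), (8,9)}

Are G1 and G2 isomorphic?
Yes, isomorphic

The graphs are isomorphic.
One valid mapping φ: V(G1) → V(G2): 0→0, 1→9, 2→3, 3→7, 4→2, 5→4, 6→8, 7→1, 8→6, 9→5

Verify φ preserves adjacency — for each edge of G1, its image is an edge of G2:
  (0,7) → (φ(0),φ(7)) = (0,1) ∈ E(G2) ✓
  (0,8) → (φ(0),φ(8)) = (0,6) ∈ E(G2) ✓
  (0,9) → (φ(0),φ(9)) = (0,5) ∈ E(G2) ✓
  (1,2) → (φ(1),φ(2)) = (3,9) ∈ E(G2) ✓
  (1,6) → (φ(1),φ(6)) = (8,9) ∈ E(G2) ✓
  (1,7) → (φ(1),φ(7)) = (1,9) ∈ E(G2) ✓
  (1,8) → (φ(1),φ(8)) = (6,9) ∈ E(G2) ✓
  (2,3) → (φ(2),φ(3)) = (3,7) ∈ E(G2) ✓
  (2,5) → (φ(2),φ(5)) = (3,4) ∈ E(G2) ✓
  (2,8) → (φ(2),φ(8)) = (3,6) ∈ E(G2) ✓
  (3,5) → (φ(3),φ(5)) = (4,7) ∈ E(G2) ✓
  (3,7) → (φ(3),φ(7)) = (1,7) ∈ E(G2) ✓
  (4,5) → (φ(4),φ(5)) = (2,4) ∈ E(G2) ✓
  (5,9) → (φ(5),φ(9)) = (4,5) ∈ E(G2) ✓
  (6,8) → (φ(6),φ(8)) = (6,8) ∈ E(G2) ✓
All 15 edges of G1 map to edges of G2, and |E(G1)| = |E(G2)| = 15, so φ is a bijection on edges as well as vertices. Hence G1 ≅ G2.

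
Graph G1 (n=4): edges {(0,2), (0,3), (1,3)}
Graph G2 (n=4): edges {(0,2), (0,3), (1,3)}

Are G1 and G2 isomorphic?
Yes, isomorphic

The graphs are isomorphic.
One valid mapping φ: V(G1) → V(G2): 0→3, 1→2, 2→1, 3→0

Verify φ preserves adjacency — for each edge of G1, its image is an edge of G2:
  (0,2) → (φ(0),φ(2)) = (1,3) ∈ E(G2) ✓
  (0,3) → (φ(0),φ(3)) = (0,3) ∈ E(G2) ✓
  (1,3) → (φ(1),φ(3)) = (0,2) ∈ E(G2) ✓
All 3 edges of G1 map to edges of G2, and |E(G1)| = |E(G2)| = 3, so φ is a bijection on edges as well as vertices. Hence G1 ≅ G2.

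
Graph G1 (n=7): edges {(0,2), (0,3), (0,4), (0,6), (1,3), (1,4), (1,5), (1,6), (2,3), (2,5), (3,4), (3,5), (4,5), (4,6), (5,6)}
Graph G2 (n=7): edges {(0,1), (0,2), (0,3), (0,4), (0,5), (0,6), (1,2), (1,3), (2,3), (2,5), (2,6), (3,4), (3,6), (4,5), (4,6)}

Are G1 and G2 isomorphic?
No, not isomorphic

The graphs are NOT isomorphic.

Counting triangles (3-cliques): G1 has 11, G2 has 12.
Triangle count is an isomorphism invariant, so differing triangle counts rule out isomorphism.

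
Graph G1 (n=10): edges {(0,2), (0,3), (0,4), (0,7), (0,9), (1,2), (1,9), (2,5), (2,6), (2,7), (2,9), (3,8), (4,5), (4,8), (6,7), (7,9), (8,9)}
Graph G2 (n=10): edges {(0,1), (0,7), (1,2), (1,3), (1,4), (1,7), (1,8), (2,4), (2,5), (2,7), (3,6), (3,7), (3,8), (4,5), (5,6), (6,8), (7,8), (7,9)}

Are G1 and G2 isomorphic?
No, not isomorphic

The graphs are NOT isomorphic.

Degrees in G1: deg(0)=5, deg(1)=2, deg(2)=6, deg(3)=2, deg(4)=3, deg(5)=2, deg(6)=2, deg(7)=4, deg(8)=3, deg(9)=5.
Sorted degree sequence of G1: [6, 5, 5, 4, 3, 3, 2, 2, 2, 2].
Degrees in G2: deg(0)=2, deg(1)=6, deg(2)=4, deg(3)=4, deg(4)=3, deg(5)=3, deg(6)=3, deg(7)=6, deg(8)=4, deg(9)=1.
Sorted degree sequence of G2: [6, 6, 4, 4, 4, 3, 3, 3, 2, 1].
The (sorted) degree sequence is an isomorphism invariant, so since G1 and G2 have different degree sequences they cannot be isomorphic.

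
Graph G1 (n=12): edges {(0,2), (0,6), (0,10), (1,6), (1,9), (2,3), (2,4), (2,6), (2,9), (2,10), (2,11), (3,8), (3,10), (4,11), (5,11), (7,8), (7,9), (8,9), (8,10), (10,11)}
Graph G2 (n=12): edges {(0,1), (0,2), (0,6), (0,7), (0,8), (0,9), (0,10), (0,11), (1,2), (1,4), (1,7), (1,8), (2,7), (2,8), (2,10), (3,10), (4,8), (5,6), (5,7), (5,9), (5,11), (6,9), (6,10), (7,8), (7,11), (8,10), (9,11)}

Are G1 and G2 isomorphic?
No, not isomorphic

The graphs are NOT isomorphic.

Degrees in G1: deg(0)=3, deg(1)=2, deg(2)=7, deg(3)=3, deg(4)=2, deg(5)=1, deg(6)=3, deg(7)=2, deg(8)=4, deg(9)=4, deg(10)=5, deg(11)=4.
Sorted degree sequence of G1: [7, 5, 4, 4, 4, 3, 3, 3, 2, 2, 2, 1].
Degrees in G2: deg(0)=8, deg(1)=5, deg(2)=5, deg(3)=1, deg(4)=2, deg(5)=4, deg(6)=4, deg(7)=6, deg(8)=6, deg(9)=4, deg(10)=5, deg(11)=4.
Sorted degree sequence of G2: [8, 6, 6, 5, 5, 5, 4, 4, 4, 4, 2, 1].
The (sorted) degree sequence is an isomorphism invariant, so since G1 and G2 have different degree sequences they cannot be isomorphic.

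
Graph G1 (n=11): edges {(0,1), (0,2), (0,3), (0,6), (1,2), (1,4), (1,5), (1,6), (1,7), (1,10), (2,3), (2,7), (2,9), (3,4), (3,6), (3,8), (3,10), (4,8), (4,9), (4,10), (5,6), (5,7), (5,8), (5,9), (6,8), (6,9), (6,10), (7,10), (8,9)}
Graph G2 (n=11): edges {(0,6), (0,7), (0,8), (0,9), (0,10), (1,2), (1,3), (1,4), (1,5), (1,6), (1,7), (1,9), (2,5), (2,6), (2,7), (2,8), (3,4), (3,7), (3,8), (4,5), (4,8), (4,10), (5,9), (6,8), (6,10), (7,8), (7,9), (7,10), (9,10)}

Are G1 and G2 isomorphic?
Yes, isomorphic

The graphs are isomorphic.
One valid mapping φ: V(G1) → V(G2): 0→3, 1→1, 2→4, 3→8, 4→6, 5→9, 6→7, 7→5, 8→0, 9→10, 10→2

Verify φ preserves adjacency — for each edge of G1, its image is an edge of G2:
  (0,1) → (φ(0),φ(1)) = (1,3) ∈ E(G2) ✓
  (0,2) → (φ(0),φ(2)) = (3,4) ∈ E(G2) ✓
  (0,3) → (φ(0),φ(3)) = (3,8) ∈ E(G2) ✓
  (0,6) → (φ(0),φ(6)) = (3,7) ∈ E(G2) ✓
  (1,2) → (φ(1),φ(2)) = (1,4) ∈ E(G2) ✓
  (1,4) → (φ(1),φ(4)) = (1,6) ∈ E(G2) ✓
  (1,5) → (φ(1),φ(5)) = (1,9) ∈ E(G2) ✓
  (1,6) → (φ(1),φ(6)) = (1,7) ∈ E(G2) ✓
  (1,7) → (φ(1),φ(7)) = (1,5) ∈ E(G2) ✓
  (1,10) → (φ(1),φ(10)) = (1,2) ∈ E(G2) ✓
  (2,3) → (φ(2),φ(3)) = (4,8) ∈ E(G2) ✓
  (2,7) → (φ(2),φ(7)) = (4,5) ∈ E(G2) ✓
  (2,9) → (φ(2),φ(9)) = (4,10) ∈ E(G2) ✓
  (3,4) → (φ(3),φ(4)) = (6,8) ∈ E(G2) ✓
  (3,6) → (φ(3),φ(6)) = (7,8) ∈ E(G2) ✓
  (3,8) → (φ(3),φ(8)) = (0,8) ∈ E(G2) ✓
  (3,10) → (φ(3),φ(10)) = (2,8) ∈ E(G2) ✓
  (4,8) → (φ(4),φ(8)) = (0,6) ∈ E(G2) ✓
  (4,9) → (φ(4),φ(9)) = (6,10) ∈ E(G2) ✓
  (4,10) → (φ(4),φ(10)) = (2,6) ∈ E(G2) ✓
  (5,6) → (φ(5),φ(6)) = (7,9) ∈ E(G2) ✓
  (5,7) → (φ(5),φ(7)) = (5,9) ∈ E(G2) ✓
  (5,8) → (φ(5),φ(8)) = (0,9) ∈ E(G2) ✓
  (5,9) → (φ(5),φ(9)) = (9,10) ∈ E(G2) ✓
  (6,8) → (φ(6),φ(8)) = (0,7) ∈ E(G2) ✓
  (6,9) → (φ(6),φ(9)) = (7,10) ∈ E(G2) ✓
  (6,10) → (φ(6),φ(10)) = (2,7) ∈ E(G2) ✓
  (7,10) → (φ(7),φ(10)) = (2,5) ∈ E(G2) ✓
  (8,9) → (φ(8),φ(9)) = (0,10) ∈ E(G2) ✓
All 29 edges of G1 map to edges of G2, and |E(G1)| = |E(G2)| = 29, so φ is a bijection on edges as well as vertices. Hence G1 ≅ G2.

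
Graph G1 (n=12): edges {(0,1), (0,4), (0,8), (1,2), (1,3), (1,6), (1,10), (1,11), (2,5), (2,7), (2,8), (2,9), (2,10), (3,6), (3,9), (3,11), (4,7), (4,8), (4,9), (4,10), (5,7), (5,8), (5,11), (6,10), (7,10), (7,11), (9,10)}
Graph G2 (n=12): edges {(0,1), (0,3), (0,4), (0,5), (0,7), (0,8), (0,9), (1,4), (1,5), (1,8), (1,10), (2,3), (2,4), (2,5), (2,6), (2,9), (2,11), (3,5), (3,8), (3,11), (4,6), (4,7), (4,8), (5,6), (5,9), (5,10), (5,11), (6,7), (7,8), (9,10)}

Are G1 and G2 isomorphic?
No, not isomorphic

The graphs are NOT isomorphic.

Degrees in G1: deg(0)=3, deg(1)=6, deg(2)=6, deg(3)=4, deg(4)=5, deg(5)=4, deg(6)=3, deg(7)=5, deg(8)=4, deg(9)=4, deg(10)=6, deg(11)=4.
Sorted degree sequence of G1: [6, 6, 6, 5, 5, 4, 4, 4, 4, 4, 3, 3].
Degrees in G2: deg(0)=7, deg(1)=5, deg(2)=6, deg(3)=5, deg(4)=6, deg(5)=8, deg(6)=4, deg(7)=4, deg(8)=5, deg(9)=4, deg(10)=3, deg(11)=3.
Sorted degree sequence of G2: [8, 7, 6, 6, 5, 5, 5, 4, 4, 4, 3, 3].
The (sorted) degree sequence is an isomorphism invariant, so since G1 and G2 have different degree sequences they cannot be isomorphic.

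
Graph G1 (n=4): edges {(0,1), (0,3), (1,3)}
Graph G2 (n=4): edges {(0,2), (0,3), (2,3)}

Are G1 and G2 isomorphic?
Yes, isomorphic

The graphs are isomorphic.
One valid mapping φ: V(G1) → V(G2): 0→3, 1→0, 2→1, 3→2

Verify φ preserves adjacency — for each edge of G1, its image is an edge of G2:
  (0,1) → (φ(0),φ(1)) = (0,3) ∈ E(G2) ✓
  (0,3) → (φ(0),φ(3)) = (2,3) ∈ E(G2) ✓
  (1,3) → (φ(1),φ(3)) = (0,2) ∈ E(G2) ✓
All 3 edges of G1 map to edges of G2, and |E(G1)| = |E(G2)| = 3, so φ is a bijection on edges as well as vertices. Hence G1 ≅ G2.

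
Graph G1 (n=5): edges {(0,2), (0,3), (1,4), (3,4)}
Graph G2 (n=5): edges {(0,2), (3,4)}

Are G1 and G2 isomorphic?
No, not isomorphic

The graphs are NOT isomorphic.

Connected components of G1: 1 component(s) with vertex sets [[0, 1, 2, 3, 4]], sizes [5].
Connected components of G2: 3 component(s) with vertex sets [[1], [0, 2], [3, 4]], sizes [1, 2, 2].
The number of connected components (and the multiset of component sizes) is an isomorphism invariant — an isomorphism maps each component of G1 bijectively onto a component of G2. Since G1 has 1 component(s) and G2 has 3, they cannot be isomorphic.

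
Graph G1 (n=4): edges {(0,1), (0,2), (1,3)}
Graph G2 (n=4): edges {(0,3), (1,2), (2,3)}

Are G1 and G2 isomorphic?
Yes, isomorphic

The graphs are isomorphic.
One valid mapping φ: V(G1) → V(G2): 0→2, 1→3, 2→1, 3→0

Verify φ preserves adjacency — for each edge of G1, its image is an edge of G2:
  (0,1) → (φ(0),φ(1)) = (2,3) ∈ E(G2) ✓
  (0,2) → (φ(0),φ(2)) = (1,2) ∈ E(G2) ✓
  (1,3) → (φ(1),φ(3)) = (0,3) ∈ E(G2) ✓
All 3 edges of G1 map to edges of G2, and |E(G1)| = |E(G2)| = 3, so φ is a bijection on edges as well as vertices. Hence G1 ≅ G2.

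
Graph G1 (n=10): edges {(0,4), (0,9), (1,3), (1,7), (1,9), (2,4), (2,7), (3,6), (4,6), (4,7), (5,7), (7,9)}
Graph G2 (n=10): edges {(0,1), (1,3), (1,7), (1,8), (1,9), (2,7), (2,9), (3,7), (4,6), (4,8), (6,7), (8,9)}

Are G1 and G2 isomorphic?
Yes, isomorphic

The graphs are isomorphic.
One valid mapping φ: V(G1) → V(G2): 0→2, 1→8, 2→3, 3→4, 4→7, 5→0, 6→6, 7→1, 8→5, 9→9

Verify φ preserves adjacency — for each edge of G1, its image is an edge of G2:
  (0,4) → (φ(0),φ(4)) = (2,7) ∈ E(G2) ✓
  (0,9) → (φ(0),φ(9)) = (2,9) ∈ E(G2) ✓
  (1,3) → (φ(1),φ(3)) = (4,8) ∈ E(G2) ✓
  (1,7) → (φ(1),φ(7)) = (1,8) ∈ E(G2) ✓
  (1,9) → (φ(1),φ(9)) = (8,9) ∈ E(G2) ✓
  (2,4) → (φ(2),φ(4)) = (3,7) ∈ E(G2) ✓
  (2,7) → (φ(2),φ(7)) = (1,3) ∈ E(G2) ✓
  (3,6) → (φ(3),φ(6)) = (4,6) ∈ E(G2) ✓
  (4,6) → (φ(4),φ(6)) = (6,7) ∈ E(G2) ✓
  (4,7) → (φ(4),φ(7)) = (1,7) ∈ E(G2) ✓
  (5,7) → (φ(5),φ(7)) = (0,1) ∈ E(G2) ✓
  (7,9) → (φ(7),φ(9)) = (1,9) ∈ E(G2) ✓
All 12 edges of G1 map to edges of G2, and |E(G1)| = |E(G2)| = 12, so φ is a bijection on edges as well as vertices. Hence G1 ≅ G2.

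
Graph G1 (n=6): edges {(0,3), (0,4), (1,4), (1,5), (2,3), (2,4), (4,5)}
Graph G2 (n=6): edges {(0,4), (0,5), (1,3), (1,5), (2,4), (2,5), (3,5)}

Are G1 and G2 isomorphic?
Yes, isomorphic

The graphs are isomorphic.
One valid mapping φ: V(G1) → V(G2): 0→2, 1→1, 2→0, 3→4, 4→5, 5→3

Verify φ preserves adjacency — for each edge of G1, its image is an edge of G2:
  (0,3) → (φ(0),φ(3)) = (2,4) ∈ E(G2) ✓
  (0,4) → (φ(0),φ(4)) = (2,5) ∈ E(G2) ✓
  (1,4) → (φ(1),φ(4)) = (1,5) ∈ E(G2) ✓
  (1,5) → (φ(1),φ(5)) = (1,3) ∈ E(G2) ✓
  (2,3) → (φ(2),φ(3)) = (0,4) ∈ E(G2) ✓
  (2,4) → (φ(2),φ(4)) = (0,5) ∈ E(G2) ✓
  (4,5) → (φ(4),φ(5)) = (3,5) ∈ E(G2) ✓
All 7 edges of G1 map to edges of G2, and |E(G1)| = |E(G2)| = 7, so φ is a bijection on edges as well as vertices. Hence G1 ≅ G2.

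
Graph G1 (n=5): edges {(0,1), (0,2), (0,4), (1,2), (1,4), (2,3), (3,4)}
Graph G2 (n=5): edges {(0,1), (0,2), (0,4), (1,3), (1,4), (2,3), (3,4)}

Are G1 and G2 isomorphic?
Yes, isomorphic

The graphs are isomorphic.
One valid mapping φ: V(G1) → V(G2): 0→4, 1→1, 2→3, 3→2, 4→0

Verify φ preserves adjacency — for each edge of G1, its image is an edge of G2:
  (0,1) → (φ(0),φ(1)) = (1,4) ∈ E(G2) ✓
  (0,2) → (φ(0),φ(2)) = (3,4) ∈ E(G2) ✓
  (0,4) → (φ(0),φ(4)) = (0,4) ∈ E(G2) ✓
  (1,2) → (φ(1),φ(2)) = (1,3) ∈ E(G2) ✓
  (1,4) → (φ(1),φ(4)) = (0,1) ∈ E(G2) ✓
  (2,3) → (φ(2),φ(3)) = (2,3) ∈ E(G2) ✓
  (3,4) → (φ(3),φ(4)) = (0,2) ∈ E(G2) ✓
All 7 edges of G1 map to edges of G2, and |E(G1)| = |E(G2)| = 7, so φ is a bijection on edges as well as vertices. Hence G1 ≅ G2.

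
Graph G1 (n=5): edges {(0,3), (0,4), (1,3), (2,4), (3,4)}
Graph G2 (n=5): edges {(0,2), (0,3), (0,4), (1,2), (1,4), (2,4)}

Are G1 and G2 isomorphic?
No, not isomorphic

The graphs are NOT isomorphic.

Counting triangles (3-cliques): G1 has 1, G2 has 2.
Triangle count is an isomorphism invariant, so differing triangle counts rule out isomorphism.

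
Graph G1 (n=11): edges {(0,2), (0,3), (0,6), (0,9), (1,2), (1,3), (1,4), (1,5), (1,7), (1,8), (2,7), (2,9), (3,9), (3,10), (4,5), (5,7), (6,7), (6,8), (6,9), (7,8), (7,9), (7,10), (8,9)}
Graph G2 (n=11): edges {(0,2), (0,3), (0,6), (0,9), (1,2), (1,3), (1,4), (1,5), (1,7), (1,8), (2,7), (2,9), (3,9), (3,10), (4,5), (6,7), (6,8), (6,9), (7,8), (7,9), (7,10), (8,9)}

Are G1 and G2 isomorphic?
No, not isomorphic

The graphs are NOT isomorphic.

Counting edges: G1 has 23 edge(s); G2 has 22 edge(s).
Edge count is an isomorphism invariant (a bijection on vertices induces a bijection on edges), so differing edge counts rule out isomorphism.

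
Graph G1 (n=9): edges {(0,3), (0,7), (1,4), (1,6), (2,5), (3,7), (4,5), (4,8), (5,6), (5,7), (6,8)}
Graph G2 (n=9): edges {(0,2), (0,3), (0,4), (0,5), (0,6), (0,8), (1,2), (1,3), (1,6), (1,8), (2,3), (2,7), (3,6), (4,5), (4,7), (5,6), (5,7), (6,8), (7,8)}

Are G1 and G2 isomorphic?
No, not isomorphic

The graphs are NOT isomorphic.

Degrees in G1: deg(0)=2, deg(1)=2, deg(2)=1, deg(3)=2, deg(4)=3, deg(5)=4, deg(6)=3, deg(7)=3, deg(8)=2.
Sorted degree sequence of G1: [4, 3, 3, 3, 2, 2, 2, 2, 1].
Degrees in G2: deg(0)=6, deg(1)=4, deg(2)=4, deg(3)=4, deg(4)=3, deg(5)=4, deg(6)=5, deg(7)=4, deg(8)=4.
Sorted degree sequence of G2: [6, 5, 4, 4, 4, 4, 4, 4, 3].
The (sorted) degree sequence is an isomorphism invariant, so since G1 and G2 have different degree sequences they cannot be isomorphic.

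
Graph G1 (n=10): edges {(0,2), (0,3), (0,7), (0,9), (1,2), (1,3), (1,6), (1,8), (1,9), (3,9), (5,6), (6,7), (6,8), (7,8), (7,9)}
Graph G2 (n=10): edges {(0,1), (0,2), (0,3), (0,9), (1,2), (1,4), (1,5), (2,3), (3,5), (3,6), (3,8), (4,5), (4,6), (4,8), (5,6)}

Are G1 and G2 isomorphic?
Yes, isomorphic

The graphs are isomorphic.
One valid mapping φ: V(G1) → V(G2): 0→4, 1→3, 2→8, 3→6, 4→7, 5→9, 6→0, 7→1, 8→2, 9→5

Verify φ preserves adjacency — for each edge of G1, its image is an edge of G2:
  (0,2) → (φ(0),φ(2)) = (4,8) ∈ E(G2) ✓
  (0,3) → (φ(0),φ(3)) = (4,6) ∈ E(G2) ✓
  (0,7) → (φ(0),φ(7)) = (1,4) ∈ E(G2) ✓
  (0,9) → (φ(0),φ(9)) = (4,5) ∈ E(G2) ✓
  (1,2) → (φ(1),φ(2)) = (3,8) ∈ E(G2) ✓
  (1,3) → (φ(1),φ(3)) = (3,6) ∈ E(G2) ✓
  (1,6) → (φ(1),φ(6)) = (0,3) ∈ E(G2) ✓
  (1,8) → (φ(1),φ(8)) = (2,3) ∈ E(G2) ✓
  (1,9) → (φ(1),φ(9)) = (3,5) ∈ E(G2) ✓
  (3,9) → (φ(3),φ(9)) = (5,6) ∈ E(G2) ✓
  (5,6) → (φ(5),φ(6)) = (0,9) ∈ E(G2) ✓
  (6,7) → (φ(6),φ(7)) = (0,1) ∈ E(G2) ✓
  (6,8) → (φ(6),φ(8)) = (0,2) ∈ E(G2) ✓
  (7,8) → (φ(7),φ(8)) = (1,2) ∈ E(G2) ✓
  (7,9) → (φ(7),φ(9)) = (1,5) ∈ E(G2) ✓
All 15 edges of G1 map to edges of G2, and |E(G1)| = |E(G2)| = 15, so φ is a bijection on edges as well as vertices. Hence G1 ≅ G2.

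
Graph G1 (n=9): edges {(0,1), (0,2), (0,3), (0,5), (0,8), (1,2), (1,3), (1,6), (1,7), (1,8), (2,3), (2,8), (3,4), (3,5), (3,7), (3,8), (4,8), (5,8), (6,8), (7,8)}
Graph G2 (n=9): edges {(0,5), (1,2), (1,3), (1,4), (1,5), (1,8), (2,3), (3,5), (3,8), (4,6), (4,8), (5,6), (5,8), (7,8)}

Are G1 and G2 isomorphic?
No, not isomorphic

The graphs are NOT isomorphic.

Counting triangles (3-cliques): G1 has 18, G2 has 6.
Triangle count is an isomorphism invariant, so differing triangle counts rule out isomorphism.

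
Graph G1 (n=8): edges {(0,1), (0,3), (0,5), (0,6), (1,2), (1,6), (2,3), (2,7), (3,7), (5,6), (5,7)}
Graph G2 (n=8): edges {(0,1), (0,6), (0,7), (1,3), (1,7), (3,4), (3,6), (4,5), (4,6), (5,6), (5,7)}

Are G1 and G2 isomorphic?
Yes, isomorphic

The graphs are isomorphic.
One valid mapping φ: V(G1) → V(G2): 0→6, 1→5, 2→7, 3→0, 4→2, 5→3, 6→4, 7→1

Verify φ preserves adjacency — for each edge of G1, its image is an edge of G2:
  (0,1) → (φ(0),φ(1)) = (5,6) ∈ E(G2) ✓
  (0,3) → (φ(0),φ(3)) = (0,6) ∈ E(G2) ✓
  (0,5) → (φ(0),φ(5)) = (3,6) ∈ E(G2) ✓
  (0,6) → (φ(0),φ(6)) = (4,6) ∈ E(G2) ✓
  (1,2) → (φ(1),φ(2)) = (5,7) ∈ E(G2) ✓
  (1,6) → (φ(1),φ(6)) = (4,5) ∈ E(G2) ✓
  (2,3) → (φ(2),φ(3)) = (0,7) ∈ E(G2) ✓
  (2,7) → (φ(2),φ(7)) = (1,7) ∈ E(G2) ✓
  (3,7) → (φ(3),φ(7)) = (0,1) ∈ E(G2) ✓
  (5,6) → (φ(5),φ(6)) = (3,4) ∈ E(G2) ✓
  (5,7) → (φ(5),φ(7)) = (1,3) ∈ E(G2) ✓
All 11 edges of G1 map to edges of G2, and |E(G1)| = |E(G2)| = 11, so φ is a bijection on edges as well as vertices. Hence G1 ≅ G2.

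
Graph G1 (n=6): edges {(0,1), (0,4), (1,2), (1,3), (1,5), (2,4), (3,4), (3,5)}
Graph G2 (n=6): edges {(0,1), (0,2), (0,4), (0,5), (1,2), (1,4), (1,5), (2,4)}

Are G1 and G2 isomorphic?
No, not isomorphic

The graphs are NOT isomorphic.

Degrees in G1: deg(0)=2, deg(1)=4, deg(2)=2, deg(3)=3, deg(4)=3, deg(5)=2.
Sorted degree sequence of G1: [4, 3, 3, 2, 2, 2].
Degrees in G2: deg(0)=4, deg(1)=4, deg(2)=3, deg(3)=0, deg(4)=3, deg(5)=2.
Sorted degree sequence of G2: [4, 4, 3, 3, 2, 0].
The (sorted) degree sequence is an isomorphism invariant, so since G1 and G2 have different degree sequences they cannot be isomorphic.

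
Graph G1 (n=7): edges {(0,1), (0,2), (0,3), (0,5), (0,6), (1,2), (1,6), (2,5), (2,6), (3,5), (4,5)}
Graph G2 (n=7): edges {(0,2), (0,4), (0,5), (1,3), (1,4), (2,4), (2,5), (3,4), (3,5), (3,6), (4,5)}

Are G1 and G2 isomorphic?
Yes, isomorphic

The graphs are isomorphic.
One valid mapping φ: V(G1) → V(G2): 0→4, 1→2, 2→5, 3→1, 4→6, 5→3, 6→0

Verify φ preserves adjacency — for each edge of G1, its image is an edge of G2:
  (0,1) → (φ(0),φ(1)) = (2,4) ∈ E(G2) ✓
  (0,2) → (φ(0),φ(2)) = (4,5) ∈ E(G2) ✓
  (0,3) → (φ(0),φ(3)) = (1,4) ∈ E(G2) ✓
  (0,5) → (φ(0),φ(5)) = (3,4) ∈ E(G2) ✓
  (0,6) → (φ(0),φ(6)) = (0,4) ∈ E(G2) ✓
  (1,2) → (φ(1),φ(2)) = (2,5) ∈ E(G2) ✓
  (1,6) → (φ(1),φ(6)) = (0,2) ∈ E(G2) ✓
  (2,5) → (φ(2),φ(5)) = (3,5) ∈ E(G2) ✓
  (2,6) → (φ(2),φ(6)) = (0,5) ∈ E(G2) ✓
  (3,5) → (φ(3),φ(5)) = (1,3) ∈ E(G2) ✓
  (4,5) → (φ(4),φ(5)) = (3,6) ∈ E(G2) ✓
All 11 edges of G1 map to edges of G2, and |E(G1)| = |E(G2)| = 11, so φ is a bijection on edges as well as vertices. Hence G1 ≅ G2.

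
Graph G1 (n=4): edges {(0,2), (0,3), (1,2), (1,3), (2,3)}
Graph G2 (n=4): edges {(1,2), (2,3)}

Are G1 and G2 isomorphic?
No, not isomorphic

The graphs are NOT isomorphic.

Degrees in G1: deg(0)=2, deg(1)=2, deg(2)=3, deg(3)=3.
Sorted degree sequence of G1: [3, 3, 2, 2].
Degrees in G2: deg(0)=0, deg(1)=1, deg(2)=2, deg(3)=1.
Sorted degree sequence of G2: [2, 1, 1, 0].
The (sorted) degree sequence is an isomorphism invariant, so since G1 and G2 have different degree sequences they cannot be isomorphic.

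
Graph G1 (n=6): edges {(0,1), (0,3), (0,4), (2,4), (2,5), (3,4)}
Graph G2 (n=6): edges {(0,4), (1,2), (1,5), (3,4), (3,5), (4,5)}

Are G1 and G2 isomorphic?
Yes, isomorphic

The graphs are isomorphic.
One valid mapping φ: V(G1) → V(G2): 0→4, 1→0, 2→1, 3→3, 4→5, 5→2

Verify φ preserves adjacency — for each edge of G1, its image is an edge of G2:
  (0,1) → (φ(0),φ(1)) = (0,4) ∈ E(G2) ✓
  (0,3) → (φ(0),φ(3)) = (3,4) ∈ E(G2) ✓
  (0,4) → (φ(0),φ(4)) = (4,5) ∈ E(G2) ✓
  (2,4) → (φ(2),φ(4)) = (1,5) ∈ E(G2) ✓
  (2,5) → (φ(2),φ(5)) = (1,2) ∈ E(G2) ✓
  (3,4) → (φ(3),φ(4)) = (3,5) ∈ E(G2) ✓
All 6 edges of G1 map to edges of G2, and |E(G1)| = |E(G2)| = 6, so φ is a bijection on edges as well as vertices. Hence G1 ≅ G2.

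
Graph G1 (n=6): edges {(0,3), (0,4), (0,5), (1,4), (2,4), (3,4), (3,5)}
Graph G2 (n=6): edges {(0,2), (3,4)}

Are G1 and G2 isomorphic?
No, not isomorphic

The graphs are NOT isomorphic.

Degrees in G1: deg(0)=3, deg(1)=1, deg(2)=1, deg(3)=3, deg(4)=4, deg(5)=2.
Sorted degree sequence of G1: [4, 3, 3, 2, 1, 1].
Degrees in G2: deg(0)=1, deg(1)=0, deg(2)=1, deg(3)=1, deg(4)=1, deg(5)=0.
Sorted degree sequence of G2: [1, 1, 1, 1, 0, 0].
The (sorted) degree sequence is an isomorphism invariant, so since G1 and G2 have different degree sequences they cannot be isomorphic.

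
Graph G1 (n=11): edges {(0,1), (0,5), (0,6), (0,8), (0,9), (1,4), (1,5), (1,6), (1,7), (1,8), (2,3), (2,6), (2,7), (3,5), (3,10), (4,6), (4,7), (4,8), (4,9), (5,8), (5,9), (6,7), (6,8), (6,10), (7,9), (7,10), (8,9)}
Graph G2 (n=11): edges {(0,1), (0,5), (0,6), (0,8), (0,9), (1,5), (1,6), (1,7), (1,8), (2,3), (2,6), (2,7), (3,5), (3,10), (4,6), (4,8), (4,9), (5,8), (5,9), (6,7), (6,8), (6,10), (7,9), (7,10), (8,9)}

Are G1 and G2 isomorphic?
No, not isomorphic

The graphs are NOT isomorphic.

Counting edges: G1 has 27 edge(s); G2 has 25 edge(s).
Edge count is an isomorphism invariant (a bijection on vertices induces a bijection on edges), so differing edge counts rule out isomorphism.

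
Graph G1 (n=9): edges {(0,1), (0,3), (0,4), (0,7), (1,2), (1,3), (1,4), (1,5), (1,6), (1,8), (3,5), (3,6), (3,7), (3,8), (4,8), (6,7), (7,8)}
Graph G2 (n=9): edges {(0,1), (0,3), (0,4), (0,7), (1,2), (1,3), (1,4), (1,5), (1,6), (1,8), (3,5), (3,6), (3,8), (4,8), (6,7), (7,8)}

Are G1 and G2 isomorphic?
No, not isomorphic

The graphs are NOT isomorphic.

Counting edges: G1 has 17 edge(s); G2 has 16 edge(s).
Edge count is an isomorphism invariant (a bijection on vertices induces a bijection on edges), so differing edge counts rule out isomorphism.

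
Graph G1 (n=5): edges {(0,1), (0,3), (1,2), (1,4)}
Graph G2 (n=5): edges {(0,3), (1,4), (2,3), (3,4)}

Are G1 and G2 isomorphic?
Yes, isomorphic

The graphs are isomorphic.
One valid mapping φ: V(G1) → V(G2): 0→4, 1→3, 2→0, 3→1, 4→2

Verify φ preserves adjacency — for each edge of G1, its image is an edge of G2:
  (0,1) → (φ(0),φ(1)) = (3,4) ∈ E(G2) ✓
  (0,3) → (φ(0),φ(3)) = (1,4) ∈ E(G2) ✓
  (1,2) → (φ(1),φ(2)) = (0,3) ∈ E(G2) ✓
  (1,4) → (φ(1),φ(4)) = (2,3) ∈ E(G2) ✓
All 4 edges of G1 map to edges of G2, and |E(G1)| = |E(G2)| = 4, so φ is a bijection on edges as well as vertices. Hence G1 ≅ G2.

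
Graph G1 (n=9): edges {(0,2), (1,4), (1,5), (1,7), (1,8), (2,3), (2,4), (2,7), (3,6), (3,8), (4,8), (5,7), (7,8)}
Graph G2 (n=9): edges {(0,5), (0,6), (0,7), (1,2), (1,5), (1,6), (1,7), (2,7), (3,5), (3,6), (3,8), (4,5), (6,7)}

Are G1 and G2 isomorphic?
Yes, isomorphic

The graphs are isomorphic.
One valid mapping φ: V(G1) → V(G2): 0→4, 1→7, 2→5, 3→3, 4→0, 5→2, 6→8, 7→1, 8→6

Verify φ preserves adjacency — for each edge of G1, its image is an edge of G2:
  (0,2) → (φ(0),φ(2)) = (4,5) ∈ E(G2) ✓
  (1,4) → (φ(1),φ(4)) = (0,7) ∈ E(G2) ✓
  (1,5) → (φ(1),φ(5)) = (2,7) ∈ E(G2) ✓
  (1,7) → (φ(1),φ(7)) = (1,7) ∈ E(G2) ✓
  (1,8) → (φ(1),φ(8)) = (6,7) ∈ E(G2) ✓
  (2,3) → (φ(2),φ(3)) = (3,5) ∈ E(G2) ✓
  (2,4) → (φ(2),φ(4)) = (0,5) ∈ E(G2) ✓
  (2,7) → (φ(2),φ(7)) = (1,5) ∈ E(G2) ✓
  (3,6) → (φ(3),φ(6)) = (3,8) ∈ E(G2) ✓
  (3,8) → (φ(3),φ(8)) = (3,6) ∈ E(G2) ✓
  (4,8) → (φ(4),φ(8)) = (0,6) ∈ E(G2) ✓
  (5,7) → (φ(5),φ(7)) = (1,2) ∈ E(G2) ✓
  (7,8) → (φ(7),φ(8)) = (1,6) ∈ E(G2) ✓
All 13 edges of G1 map to edges of G2, and |E(G1)| = |E(G2)| = 13, so φ is a bijection on edges as well as vertices. Hence G1 ≅ G2.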